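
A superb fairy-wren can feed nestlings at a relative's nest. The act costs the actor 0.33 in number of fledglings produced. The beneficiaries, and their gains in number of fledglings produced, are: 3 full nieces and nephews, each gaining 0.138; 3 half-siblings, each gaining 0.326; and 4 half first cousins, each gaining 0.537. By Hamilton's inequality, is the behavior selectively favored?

Hamilton's rule: the trait is favored when the sum of r·B over every recipient exceeds the actor's cost C.
r to a full niece or nephew = 0.25 (full aunt/uncle↔niece/nephew: two paths of length 3 through the shared grandparent pair: r = 2·(1/2)^3 = 1/4).
r to a half-sibling = 1/4 (half-sibs share one parent — one path of length 2: r = (1/2)^2 = 1/4).
r to a half first cousin = 1/16 (half first cousins share one grandparent — one path of length 4: r = (1/2)^4 = 1/16).
Summing one r·B term per recipient: 3·0.25·0.138 + 3·0.25·0.326 + 4·0.0625·0.537 = 0.48225.
0.48225 > 0.33: the indirect benefit exceeds the cost.

Yes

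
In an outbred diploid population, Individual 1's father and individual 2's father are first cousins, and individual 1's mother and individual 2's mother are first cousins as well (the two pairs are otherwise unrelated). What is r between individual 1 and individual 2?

0.0625

Wright's path rule: contributions from independent ancestry routes add.
Individual 1 and individual 2 are related in two ways: second cousins through their fathers (r = 1/32) and second cousins through their mothers (r = 1/32).
r = 1/32 + 1/32 = 0.0625.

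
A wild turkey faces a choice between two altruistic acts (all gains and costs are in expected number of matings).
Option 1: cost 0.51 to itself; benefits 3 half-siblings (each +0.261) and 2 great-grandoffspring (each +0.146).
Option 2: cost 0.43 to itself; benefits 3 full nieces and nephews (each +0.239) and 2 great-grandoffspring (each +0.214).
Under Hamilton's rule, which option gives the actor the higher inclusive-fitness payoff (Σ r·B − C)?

Option 1: r to a half-sibling = 0.25.
Option 1: r to a great-grandoffspring = 0.125.
Option 1: Σ r·B − C = (3·0.25·0.261 + 2·0.125·0.146) − 0.51 = -0.27775.
Option 2: r to a full niece or nephew = 0.25.
Option 2: r to a great-grandoffspring = 0.125.
Option 2: Σ r·B − C = (3·0.25·0.239 + 2·0.125·0.214) − 0.43 = -0.19725.
Option 2 has the higher net inclusive-fitness payoff.

Option 2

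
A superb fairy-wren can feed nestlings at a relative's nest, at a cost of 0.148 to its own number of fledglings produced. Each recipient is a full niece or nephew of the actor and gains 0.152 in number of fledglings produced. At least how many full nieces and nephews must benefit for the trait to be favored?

4

r to a full niece or nephew = 0.25 (full aunt/uncle↔niece/nephew: two paths of length 3 through the shared grandparent pair: r = 2·(1/2)^3 = 1/4).
Hamilton's rule: n·r·B > C  ⇒  n > C/(r·B) = 0.148/(0.25·0.152) = 3.895.
The smallest integer exceeding 3.895 is 4.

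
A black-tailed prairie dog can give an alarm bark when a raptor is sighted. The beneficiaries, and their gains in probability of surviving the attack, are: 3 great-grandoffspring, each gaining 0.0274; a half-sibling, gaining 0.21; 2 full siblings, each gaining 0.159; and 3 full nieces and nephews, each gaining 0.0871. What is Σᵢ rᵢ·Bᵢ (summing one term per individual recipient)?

r to a great-grandoffspring = 1/8 (three parent–offspring links: r = (1/2)^3 = 1/8).
r to a half-sibling = 0.25 (half-sibs share one parent — one path of length 2: r = (1/2)^2 = 1/4).
r to a full sibling = 0.5 (full sibs share both parents — two paths of length 2: r = 2·(1/2)^2 = 1/2).
r to a full niece or nephew = 0.25 (full aunt/uncle↔niece/nephew: two paths of length 3 through the shared grandparent pair: r = 2·(1/2)^3 = 1/4).
Summing one r·B term per recipient: 3·0.125·0.0274 + 1·0.25·0.21 + 2·0.5·0.159 + 3·0.25·0.0871 = 0.2871.

0.2871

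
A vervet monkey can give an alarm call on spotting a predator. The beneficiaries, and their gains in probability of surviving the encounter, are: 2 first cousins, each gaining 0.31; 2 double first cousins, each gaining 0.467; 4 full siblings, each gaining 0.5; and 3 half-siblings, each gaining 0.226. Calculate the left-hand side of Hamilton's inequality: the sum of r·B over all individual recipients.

r to a first cousin = 1/8 (first cousins share one grandparent pair — two paths of length 4: r = 2·(1/2)^4 = 1/8).
r to a double first cousin = 0.25 (double first cousins share both grandparent pairs — four paths of length 4: r = 4·(1/2)^4 = 1/4).
r to a full sibling = 0.5 (full sibs share both parents — two paths of length 2: r = 2·(1/2)^2 = 1/2).
r to a half-sibling = 0.25 (half-sibs share one parent — one path of length 2: r = (1/2)^2 = 1/4).
Summing one r·B term per recipient: 2·0.125·0.31 + 2·0.25·0.467 + 4·0.5·0.5 + 3·0.25·0.226 = 1.4805.

1.4805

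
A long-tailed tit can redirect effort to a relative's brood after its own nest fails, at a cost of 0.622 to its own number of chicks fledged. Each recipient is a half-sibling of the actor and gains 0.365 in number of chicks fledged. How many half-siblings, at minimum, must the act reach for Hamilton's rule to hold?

r to a half-sibling = 0.25 (half-sibs share one parent — one path of length 2: r = (1/2)^2 = 1/4).
Hamilton's rule: n·r·B > C  ⇒  n > C/(r·B) = 0.622/(0.25·0.365) = 6.816.
The smallest integer exceeding 6.816 is 7.

7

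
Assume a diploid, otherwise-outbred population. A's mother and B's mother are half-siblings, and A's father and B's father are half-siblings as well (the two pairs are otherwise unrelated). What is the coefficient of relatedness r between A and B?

Relatedness sums over independent paths through distinct common ancestors.
A and B are related in two ways: half first cousins through their mothers (r = 1/16) and half first cousins through their fathers (r = 1/16).
r = 1/16 + 1/16 = 1/8 = 0.125.

0.125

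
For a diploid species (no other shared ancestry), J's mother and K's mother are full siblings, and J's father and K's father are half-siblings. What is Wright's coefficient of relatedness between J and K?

0.1875

Relatedness sums over independent paths through distinct common ancestors.
J and K are related in two ways: first cousins through their mothers (r = 1/8) and half first cousins through their fathers (r = 1/16).
r = 1/8 + 1/16 = 3/16 = 0.1875.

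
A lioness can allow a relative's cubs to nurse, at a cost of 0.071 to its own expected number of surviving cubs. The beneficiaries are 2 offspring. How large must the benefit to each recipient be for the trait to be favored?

r to an offspring = 1/2 (one parent–offspring link: r = (1/2)^1 = 1/2).
Hamilton's rule with n recipients of equal r: n·r·B > C, so B > C/(n·r) = 0.071/(2·0.5) = 0.071.

0.071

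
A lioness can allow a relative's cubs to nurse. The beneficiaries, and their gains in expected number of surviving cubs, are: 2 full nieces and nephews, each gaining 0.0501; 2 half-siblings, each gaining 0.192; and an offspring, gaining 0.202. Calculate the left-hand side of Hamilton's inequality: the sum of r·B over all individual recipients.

r to a full niece or nephew = 0.25 (full aunt/uncle↔niece/nephew: two paths of length 3 through the shared grandparent pair: r = 2·(1/2)^3 = 1/4).
r to a half-sibling = 1/4 (half-sibs share one parent — one path of length 2: r = (1/2)^2 = 1/4).
r to an offspring = 1/2 (one parent–offspring link: r = (1/2)^1 = 1/2).
Summing one r·B term per recipient: 2·0.25·0.0501 + 2·0.25·0.192 + 1·0.5·0.202 = 0.22205.

0.22205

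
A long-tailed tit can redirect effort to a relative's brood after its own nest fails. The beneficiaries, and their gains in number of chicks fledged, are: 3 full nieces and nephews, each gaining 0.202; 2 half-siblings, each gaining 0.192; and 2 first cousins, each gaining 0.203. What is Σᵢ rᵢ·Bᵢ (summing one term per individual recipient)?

r to a full niece or nephew = 0.25 (full aunt/uncle↔niece/nephew: two paths of length 3 through the shared grandparent pair: r = 2·(1/2)^3 = 1/4).
r to a half-sibling = 1/4 (half-sibs share one parent — one path of length 2: r = (1/2)^2 = 1/4).
r to a first cousin = 0.125 (first cousins share one grandparent pair — two paths of length 4: r = 2·(1/2)^4 = 1/8).
Summing one r·B term per recipient: 3·0.25·0.202 + 2·0.25·0.192 + 2·0.125·0.203 = 0.29825.

0.29825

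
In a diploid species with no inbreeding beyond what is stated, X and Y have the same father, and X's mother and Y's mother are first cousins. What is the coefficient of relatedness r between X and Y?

With two independent routes of shared ancestry, r is the sum of the two contributions.
X and Y are related in two ways: half-sibs through their shared father (r = 1/4) and second cousins through their mothers (r = 1/32).
r = 1/4 + 1/32 = 0.28125.

0.28125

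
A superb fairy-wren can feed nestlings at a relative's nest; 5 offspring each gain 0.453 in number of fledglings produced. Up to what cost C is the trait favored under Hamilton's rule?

1.1325

r to an offspring = 1/2 (one parent–offspring link: r = (1/2)^1 = 1/2).
Hamilton's rule: n·r·B > C, so the trait is favored while C < n·r·B = 5·0.5·0.453 = 1.1325.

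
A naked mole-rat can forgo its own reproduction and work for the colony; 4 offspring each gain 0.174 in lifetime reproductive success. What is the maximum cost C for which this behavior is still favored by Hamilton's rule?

0.348

r to an offspring = 1/2 (one parent–offspring link: r = (1/2)^1 = 1/2).
Hamilton's rule: n·r·B > C, so the trait is favored while C < n·r·B = 4·0.5·0.174 = 0.348.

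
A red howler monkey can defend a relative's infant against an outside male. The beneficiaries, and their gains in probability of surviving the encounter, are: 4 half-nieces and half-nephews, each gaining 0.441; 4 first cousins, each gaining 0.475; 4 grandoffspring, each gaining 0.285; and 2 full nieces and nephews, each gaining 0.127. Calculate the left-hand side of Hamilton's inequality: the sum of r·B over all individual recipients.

0.8065

r to a half-niece or half-nephew = 0.125 (half-aunt/uncle↔niece/nephew: one path of length 3: r = (1/2)^3 = 1/8).
r to a first cousin = 1/8 (first cousins share one grandparent pair — two paths of length 4: r = 2·(1/2)^4 = 1/8).
r to a grandoffspring = 0.25 (two parent–offspring links: r = (1/2)^2 = 1/4).
r to a full niece or nephew = 0.25 (full aunt/uncle↔niece/nephew: two paths of length 3 through the shared grandparent pair: r = 2·(1/2)^3 = 1/4).
Summing one r·B term per recipient: 4·0.125·0.441 + 4·0.125·0.475 + 4·0.25·0.285 + 2·0.25·0.127 = 0.8065.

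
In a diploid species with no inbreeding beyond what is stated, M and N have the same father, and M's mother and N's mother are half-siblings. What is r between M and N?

0.3125

Independent pedigree routes through distinct common ancestors add.
M and N are related in two ways: half-sibs through their shared father (r = 1/4) and half first cousins through their mothers (r = 1/16).
r = 1/4 + 1/16 = 5/16 = 0.3125.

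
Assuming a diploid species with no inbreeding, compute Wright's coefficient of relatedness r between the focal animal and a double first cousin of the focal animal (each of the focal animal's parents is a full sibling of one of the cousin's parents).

Each parent–offspring link contributes a factor of 1/2, and independent paths through distinct common ancestors add.
Double first cousins share both grandparent pairs — four paths of length 4: r = 4·(1/2)^4 = 1/4.

0.25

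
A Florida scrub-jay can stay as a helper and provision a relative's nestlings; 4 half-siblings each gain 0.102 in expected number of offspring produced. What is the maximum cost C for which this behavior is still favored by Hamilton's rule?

0.102

r to a half-sibling = 1/4 (half-sibs share one parent — one path of length 2: r = (1/2)^2 = 1/4).
Hamilton's rule: n·r·B > C, so the trait is favored while C < n·r·B = 4·0.25·0.102 = 0.102.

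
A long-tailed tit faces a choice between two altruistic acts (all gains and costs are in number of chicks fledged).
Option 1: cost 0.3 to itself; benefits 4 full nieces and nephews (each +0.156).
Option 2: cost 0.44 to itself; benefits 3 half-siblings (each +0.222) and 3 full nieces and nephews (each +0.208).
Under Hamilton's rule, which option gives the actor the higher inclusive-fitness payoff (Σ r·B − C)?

Option 2

Option 1: r to a full niece or nephew = 0.25.
Option 1: Σ r·B − C = (4·0.25·0.156) − 0.3 = -0.144.
Option 2: r to a half-sibling = 0.25.
Option 2: r to a full niece or nephew = 0.25.
Option 2: Σ r·B − C = (3·0.25·0.222 + 3·0.25·0.208) − 0.44 = -0.1175.
Option 2 has the higher net inclusive-fitness payoff.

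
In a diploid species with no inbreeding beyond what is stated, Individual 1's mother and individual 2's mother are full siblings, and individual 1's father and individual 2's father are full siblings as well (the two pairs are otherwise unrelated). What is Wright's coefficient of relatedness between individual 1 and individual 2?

0.25

With two independent routes of shared ancestry, r is the sum of the two contributions.
Individual 1 and individual 2 are related in two ways: first cousins through their mothers (r = 1/8) and first cousins through their fathers (r = 1/8) — i.e. double first cousins.
r = 1/8 + 1/8 = 1/4 = 0.25.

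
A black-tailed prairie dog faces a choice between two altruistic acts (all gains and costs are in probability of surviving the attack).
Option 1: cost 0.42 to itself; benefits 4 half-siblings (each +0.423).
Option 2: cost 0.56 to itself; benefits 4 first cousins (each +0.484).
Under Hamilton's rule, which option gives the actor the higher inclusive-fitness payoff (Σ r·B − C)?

Option 1

Option 1: r to a half-sibling = 0.25.
Option 1: Σ r·B − C = (4·0.25·0.423) − 0.42 = 0.003.
Option 2: r to a first cousin = 0.125.
Option 2: Σ r·B − C = (4·0.125·0.484) − 0.56 = -0.318.
Option 1 has the higher net inclusive-fitness payoff.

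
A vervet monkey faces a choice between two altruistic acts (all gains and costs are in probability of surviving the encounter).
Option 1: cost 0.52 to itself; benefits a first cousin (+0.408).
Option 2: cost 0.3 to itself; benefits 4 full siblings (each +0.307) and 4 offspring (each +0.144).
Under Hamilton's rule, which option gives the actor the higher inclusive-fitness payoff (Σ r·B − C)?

Option 1: r to a first cousin = 0.125.
Option 1: Σ r·B − C = (1·0.125·0.408) − 0.52 = -0.469.
Option 2: r to a full sibling = 0.5.
Option 2: r to an offspring = 0.5.
Option 2: Σ r·B − C = (4·0.5·0.307 + 4·0.5·0.144) − 0.3 = 0.602.
Option 2 has the higher net inclusive-fitness payoff.

Option 2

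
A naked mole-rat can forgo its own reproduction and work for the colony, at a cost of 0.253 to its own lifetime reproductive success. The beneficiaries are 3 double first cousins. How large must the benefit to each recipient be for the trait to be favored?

0.3373

r to a double first cousin = 0.25 (double first cousins share both grandparent pairs — four paths of length 4: r = 4·(1/2)^4 = 1/4).
Hamilton's rule with n recipients of equal r: n·r·B > C, so B > C/(n·r) = 0.253/(3·0.25) = 0.3373.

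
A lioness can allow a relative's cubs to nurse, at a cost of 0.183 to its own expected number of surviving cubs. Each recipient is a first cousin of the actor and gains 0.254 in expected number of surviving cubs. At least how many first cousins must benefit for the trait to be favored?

6

r to a first cousin = 0.125 (first cousins share one grandparent pair — two paths of length 4: r = 2·(1/2)^4 = 1/8).
Hamilton's rule: n·r·B > C  ⇒  n > C/(r·B) = 0.183/(0.125·0.254) = 5.764.
The smallest integer exceeding 5.764 is 6.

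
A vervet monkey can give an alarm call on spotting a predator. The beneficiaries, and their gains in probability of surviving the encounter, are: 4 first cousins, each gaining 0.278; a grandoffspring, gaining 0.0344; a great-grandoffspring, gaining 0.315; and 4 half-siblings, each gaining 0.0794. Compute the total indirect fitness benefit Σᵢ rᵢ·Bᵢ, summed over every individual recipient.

0.266375

r to a first cousin = 1/8 (first cousins share one grandparent pair — two paths of length 4: r = 2·(1/2)^4 = 1/8).
r to a grandoffspring = 1/4 (two parent–offspring links: r = (1/2)^2 = 1/4).
r to a great-grandoffspring = 0.125 (three parent–offspring links: r = (1/2)^3 = 1/8).
r to a half-sibling = 0.25 (half-sibs share one parent — one path of length 2: r = (1/2)^2 = 1/4).
Summing one r·B term per recipient: 4·0.125·0.278 + 1·0.25·0.0344 + 1·0.125·0.315 + 4·0.25·0.0794 = 0.266375.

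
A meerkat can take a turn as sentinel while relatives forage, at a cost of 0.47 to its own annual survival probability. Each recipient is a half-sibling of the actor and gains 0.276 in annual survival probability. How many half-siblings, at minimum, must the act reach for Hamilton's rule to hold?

r to a half-sibling = 0.25 (half-sibs share one parent — one path of length 2: r = (1/2)^2 = 1/4).
Hamilton's rule: n·r·B > C  ⇒  n > C/(r·B) = 0.47/(0.25·0.276) = 6.812.
The smallest integer exceeding 6.812 is 7.

7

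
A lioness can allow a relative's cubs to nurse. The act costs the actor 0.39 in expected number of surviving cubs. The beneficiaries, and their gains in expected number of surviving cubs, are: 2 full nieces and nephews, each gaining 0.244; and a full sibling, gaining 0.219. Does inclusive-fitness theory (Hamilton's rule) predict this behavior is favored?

No

Hamilton's rule: the trait is favored when the sum of r·B over every recipient exceeds the actor's cost C.
r to a full niece or nephew = 0.25 (full aunt/uncle↔niece/nephew: two paths of length 3 through the shared grandparent pair: r = 2·(1/2)^3 = 1/4).
r to a full sibling = 0.5 (full sibs share both parents — two paths of length 2: r = 2·(1/2)^2 = 1/2).
Summing one r·B term per recipient: 2·0.25·0.244 + 1·0.5·0.219 = 0.2315.
0.2315 < 0.39: the indirect benefit is less than the cost.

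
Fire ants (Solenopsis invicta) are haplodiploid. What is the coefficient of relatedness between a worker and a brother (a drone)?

0.25

Her haploid brother carries none of their father's genes and a random half of their mother's genome; that half matches the maternal half of her own genome with probability 1/2: r = 1/2 · 1/2 = 1/4.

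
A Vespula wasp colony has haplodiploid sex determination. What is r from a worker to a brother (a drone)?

0.25

Her haploid brother carries none of their father's genes and a random half of their mother's genome; that half matches the maternal half of her own genome with probability 1/2: r = 1/2 · 1/2 = 1/4.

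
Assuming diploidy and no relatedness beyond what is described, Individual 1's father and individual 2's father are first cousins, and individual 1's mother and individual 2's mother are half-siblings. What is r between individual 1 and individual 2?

With two independent routes of shared ancestry, r is the sum of the two contributions.
Individual 1 and individual 2 are related in two ways: second cousins through their fathers (r = 1/32) and half first cousins through their mothers (r = 1/16).
r = 1/32 + 1/16 = 0.09375.

0.09375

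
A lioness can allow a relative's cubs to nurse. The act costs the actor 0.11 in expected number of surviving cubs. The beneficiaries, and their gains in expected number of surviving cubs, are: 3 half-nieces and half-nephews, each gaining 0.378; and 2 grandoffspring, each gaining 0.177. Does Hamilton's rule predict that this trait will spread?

Hamilton's rule: the trait is favored when the sum of r·B over every recipient exceeds the actor's cost C.
r to a half-niece or half-nephew = 1/8 (half-aunt/uncle↔niece/nephew: one path of length 3: r = (1/2)^3 = 1/8).
r to a grandoffspring = 1/4 (two parent–offspring links: r = (1/2)^2 = 1/4).
Summing one r·B term per recipient: 3·0.125·0.378 + 2·0.25·0.177 = 0.23025.
0.23025 > 0.11: the indirect benefit exceeds the cost.

Yes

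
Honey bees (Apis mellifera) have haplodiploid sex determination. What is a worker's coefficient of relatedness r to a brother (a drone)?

0.25

Her haploid brother carries none of their father's genes and a random half of their mother's genome; that half matches the maternal half of her own genome with probability 1/2: r = 1/2 · 1/2 = 1/4.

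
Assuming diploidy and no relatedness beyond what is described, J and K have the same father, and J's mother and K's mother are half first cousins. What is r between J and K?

0.265625

Wright's path rule: contributions from independent ancestry routes add.
J and K are related in two ways: half-sibs through their shared father (r = 1/4) and half second cousins through their mothers (r = 1/64).
r = 1/4 + 1/64 = 0.265625.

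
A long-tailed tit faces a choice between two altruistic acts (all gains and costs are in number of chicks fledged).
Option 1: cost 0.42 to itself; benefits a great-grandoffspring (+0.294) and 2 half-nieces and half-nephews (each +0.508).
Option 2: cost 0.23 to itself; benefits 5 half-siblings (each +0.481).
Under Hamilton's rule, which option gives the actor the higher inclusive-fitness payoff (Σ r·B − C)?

Option 1: r to a great-grandoffspring = 0.125.
Option 1: r to a half-niece or half-nephew = 0.125.
Option 1: Σ r·B − C = (1·0.125·0.294 + 2·0.125·0.508) − 0.42 = -0.25625.
Option 2: r to a half-sibling = 0.25.
Option 2: Σ r·B − C = (5·0.25·0.481) − 0.23 = 0.37125.
Option 2 has the higher net inclusive-fitness payoff.

Option 2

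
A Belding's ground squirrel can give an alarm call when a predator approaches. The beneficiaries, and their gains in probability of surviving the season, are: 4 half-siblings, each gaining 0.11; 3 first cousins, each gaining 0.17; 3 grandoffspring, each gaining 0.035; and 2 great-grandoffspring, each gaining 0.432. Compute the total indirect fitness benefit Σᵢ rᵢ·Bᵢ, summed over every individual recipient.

0.308

r to a half-sibling = 1/4 (half-sibs share one parent — one path of length 2: r = (1/2)^2 = 1/4).
r to a first cousin = 0.125 (first cousins share one grandparent pair — two paths of length 4: r = 2·(1/2)^4 = 1/8).
r to a grandoffspring = 1/4 (two parent–offspring links: r = (1/2)^2 = 1/4).
r to a great-grandoffspring = 0.125 (three parent–offspring links: r = (1/2)^3 = 1/8).
Summing one r·B term per recipient: 4·0.25·0.11 + 3·0.125·0.17 + 3·0.25·0.035 + 2·0.125·0.432 = 0.308.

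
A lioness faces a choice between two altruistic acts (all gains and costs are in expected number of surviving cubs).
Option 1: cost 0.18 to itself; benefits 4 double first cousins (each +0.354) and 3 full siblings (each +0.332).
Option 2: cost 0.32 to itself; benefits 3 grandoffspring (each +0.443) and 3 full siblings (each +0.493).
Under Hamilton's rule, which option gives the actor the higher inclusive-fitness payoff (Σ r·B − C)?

Option 1: r to a double first cousin = 0.25.
Option 1: r to a full sibling = 0.5.
Option 1: Σ r·B − C = (4·0.25·0.354 + 3·0.5·0.332) − 0.18 = 0.672.
Option 2: r to a grandoffspring = 0.25.
Option 2: r to a full sibling = 0.5.
Option 2: Σ r·B − C = (3·0.25·0.443 + 3·0.5·0.493) − 0.32 = 0.75175.
Option 2 has the higher net inclusive-fitness payoff.

Option 2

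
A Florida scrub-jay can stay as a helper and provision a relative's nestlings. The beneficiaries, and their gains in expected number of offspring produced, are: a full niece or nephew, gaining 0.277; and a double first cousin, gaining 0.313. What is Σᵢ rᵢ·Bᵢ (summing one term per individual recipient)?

r to a full niece or nephew = 0.25 (full aunt/uncle↔niece/nephew: two paths of length 3 through the shared grandparent pair: r = 2·(1/2)^3 = 1/4).
r to a double first cousin = 0.25 (double first cousins share both grandparent pairs — four paths of length 4: r = 4·(1/2)^4 = 1/4).
Summing one r·B term per recipient: 1·0.25·0.277 + 1·0.25·0.313 = 0.1475.

0.1475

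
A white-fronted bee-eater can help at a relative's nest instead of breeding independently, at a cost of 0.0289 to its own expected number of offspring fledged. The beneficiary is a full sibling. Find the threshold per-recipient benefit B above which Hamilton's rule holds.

r to a full sibling = 1/2 (full sibs share both parents — two paths of length 2: r = 2·(1/2)^2 = 1/2).
Hamilton's rule with n recipients of equal r: n·r·B > C, so B > C/(n·r) = 0.0289/(1·0.5) = 0.0578.

0.0578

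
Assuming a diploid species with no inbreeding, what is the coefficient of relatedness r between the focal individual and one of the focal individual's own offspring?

0.5

Each parent–offspring link contributes a factor of 1/2, and independent paths through distinct common ancestors add.
One parent–offspring link: r = (1/2)^1 = 1/2.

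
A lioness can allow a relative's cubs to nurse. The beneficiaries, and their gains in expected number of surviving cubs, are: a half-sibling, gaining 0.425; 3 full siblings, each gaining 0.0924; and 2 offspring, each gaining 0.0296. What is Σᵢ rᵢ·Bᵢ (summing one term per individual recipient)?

r to a half-sibling = 1/4 (half-sibs share one parent — one path of length 2: r = (1/2)^2 = 1/4).
r to a full sibling = 0.5 (full sibs share both parents — two paths of length 2: r = 2·(1/2)^2 = 1/2).
r to an offspring = 1/2 (one parent–offspring link: r = (1/2)^1 = 1/2).
Summing one r·B term per recipient: 1·0.25·0.425 + 3·0.5·0.0924 + 2·0.5·0.0296 = 0.27445.

0.27445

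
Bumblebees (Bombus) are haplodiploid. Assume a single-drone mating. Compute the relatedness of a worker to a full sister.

Haplodiploid full sisters inherit their father's entire haploid genome identically (contributing 1/2) and on average half of their mother's contribution (1/2 · 1/2 = 1/4); r = 1/2 + 1/4 = 3/4.

0.75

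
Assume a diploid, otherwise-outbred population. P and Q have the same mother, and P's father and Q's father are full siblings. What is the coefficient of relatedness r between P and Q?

Relatedness sums over independent paths through distinct common ancestors.
P and Q are related in two ways: half-sibs through their shared mother (r = 1/4) and first cousins through their fathers (r = 1/8).
r = 1/4 + 1/8 = 0.375.

0.375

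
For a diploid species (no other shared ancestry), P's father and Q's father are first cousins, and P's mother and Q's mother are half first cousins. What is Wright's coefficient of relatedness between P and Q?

0.046875

Relatedness sums over independent paths through distinct common ancestors.
P and Q are related in two ways: second cousins through their fathers (r = 1/32) and half second cousins through their mothers (r = 1/64).
r = 1/32 + 1/64 = 0.046875.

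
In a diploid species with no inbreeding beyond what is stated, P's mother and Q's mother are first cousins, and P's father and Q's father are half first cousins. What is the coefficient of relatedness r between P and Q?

Independent pedigree routes through distinct common ancestors add.
P and Q are related in two ways: second cousins through their mothers (r = 1/32) and half second cousins through their fathers (r = 1/64).
r = 1/32 + 1/64 = 3/64 = 0.046875.

0.046875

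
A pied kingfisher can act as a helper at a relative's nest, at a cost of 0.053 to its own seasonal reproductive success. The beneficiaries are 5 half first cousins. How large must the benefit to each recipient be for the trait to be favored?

0.1696

r to a half first cousin = 1/16 (half first cousins share one grandparent — one path of length 4: r = (1/2)^4 = 1/16).
Hamilton's rule with n recipients of equal r: n·r·B > C, so B > C/(n·r) = 0.053/(5·0.0625) = 0.1696.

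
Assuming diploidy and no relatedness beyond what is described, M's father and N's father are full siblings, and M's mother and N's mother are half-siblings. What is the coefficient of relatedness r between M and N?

0.1875

Independent pedigree routes through distinct common ancestors add.
M and N are related in two ways: first cousins through their fathers (r = 1/8) and half first cousins through their mothers (r = 1/16).
r = 1/8 + 1/16 = 3/16 = 0.1875.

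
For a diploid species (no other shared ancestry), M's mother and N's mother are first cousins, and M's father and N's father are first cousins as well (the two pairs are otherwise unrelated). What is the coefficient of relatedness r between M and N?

Independent pedigree routes through distinct common ancestors add.
M and N are related in two ways: second cousins through their mothers (r = 1/32) and second cousins through their fathers (r = 1/32).
r = 1/32 + 1/32 = 0.0625.

0.0625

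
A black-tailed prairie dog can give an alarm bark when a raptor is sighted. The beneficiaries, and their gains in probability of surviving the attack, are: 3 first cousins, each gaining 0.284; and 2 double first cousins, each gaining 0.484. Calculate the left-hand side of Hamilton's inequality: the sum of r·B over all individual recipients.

0.3485

r to a first cousin = 0.125 (first cousins share one grandparent pair — two paths of length 4: r = 2·(1/2)^4 = 1/8).
r to a double first cousin = 0.25 (double first cousins share both grandparent pairs — four paths of length 4: r = 4·(1/2)^4 = 1/4).
Summing one r·B term per recipient: 3·0.125·0.284 + 2·0.25·0.484 = 0.3485.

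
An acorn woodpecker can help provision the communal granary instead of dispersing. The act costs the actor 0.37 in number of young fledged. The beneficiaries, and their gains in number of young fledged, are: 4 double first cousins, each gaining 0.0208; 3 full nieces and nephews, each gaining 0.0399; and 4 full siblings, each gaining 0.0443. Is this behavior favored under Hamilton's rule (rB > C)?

No

Hamilton's rule: the trait is favored when the sum of r·B over every recipient exceeds the actor's cost C.
r to a double first cousin = 0.25 (double first cousins share both grandparent pairs — four paths of length 4: r = 4·(1/2)^4 = 1/4).
r to a full niece or nephew = 0.25 (full aunt/uncle↔niece/nephew: two paths of length 3 through the shared grandparent pair: r = 2·(1/2)^3 = 1/4).
r to a full sibling = 0.5 (full sibs share both parents — two paths of length 2: r = 2·(1/2)^2 = 1/2).
Summing one r·B term per recipient: 4·0.25·0.0208 + 3·0.25·0.0399 + 4·0.5·0.0443 = 0.139325.
0.139325 < 0.37: the indirect benefit is less than the cost.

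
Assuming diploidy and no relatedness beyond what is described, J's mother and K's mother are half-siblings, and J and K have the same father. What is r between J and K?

0.3125

With two independent routes of shared ancestry, r is the sum of the two contributions.
J and K are related in two ways: half first cousins through their mothers (r = 1/16) and half-sibs through their shared father (r = 1/4).
r = 1/16 + 1/4 = 0.3125.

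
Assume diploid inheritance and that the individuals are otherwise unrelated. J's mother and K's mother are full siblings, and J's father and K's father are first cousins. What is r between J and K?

0.15625

With two independent routes of shared ancestry, r is the sum of the two contributions.
J and K are related in two ways: first cousins through their mothers (r = 1/8) and second cousins through their fathers (r = 1/32).
r = 1/8 + 1/32 = 0.15625.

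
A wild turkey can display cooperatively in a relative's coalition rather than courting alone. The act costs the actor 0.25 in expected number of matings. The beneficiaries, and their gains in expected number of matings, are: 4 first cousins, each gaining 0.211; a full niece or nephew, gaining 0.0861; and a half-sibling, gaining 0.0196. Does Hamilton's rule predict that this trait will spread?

No

Hamilton's rule: the trait is favored when the sum of r·B over every recipient exceeds the actor's cost C.
r to a first cousin = 0.125 (first cousins share one grandparent pair — two paths of length 4: r = 2·(1/2)^4 = 1/8).
r to a full niece or nephew = 0.25 (full aunt/uncle↔niece/nephew: two paths of length 3 through the shared grandparent pair: r = 2·(1/2)^3 = 1/4).
r to a half-sibling = 1/4 (half-sibs share one parent — one path of length 2: r = (1/2)^2 = 1/4).
Summing one r·B term per recipient: 4·0.125·0.211 + 1·0.25·0.0861 + 1·0.25·0.0196 = 0.131925.
0.131925 < 0.25: the indirect benefit is less than the cost.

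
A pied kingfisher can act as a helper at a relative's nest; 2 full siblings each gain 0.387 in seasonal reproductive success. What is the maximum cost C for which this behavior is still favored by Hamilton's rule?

0.387

r to a full sibling = 1/2 (full sibs share both parents — two paths of length 2: r = 2·(1/2)^2 = 1/2).
Hamilton's rule: n·r·B > C, so the trait is favored while C < n·r·B = 2·0.5·0.387 = 0.387.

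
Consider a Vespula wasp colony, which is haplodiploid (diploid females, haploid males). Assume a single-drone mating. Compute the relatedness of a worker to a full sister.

Haplodiploid full sisters inherit their father's entire haploid genome identically (contributing 1/2) and on average half of their mother's contribution (1/2 · 1/2 = 1/4); r = 1/2 + 1/4 = 3/4.

0.75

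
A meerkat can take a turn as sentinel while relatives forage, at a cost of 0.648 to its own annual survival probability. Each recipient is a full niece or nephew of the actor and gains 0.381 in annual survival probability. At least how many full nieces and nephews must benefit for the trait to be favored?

7

r to a full niece or nephew = 0.25 (full aunt/uncle↔niece/nephew: two paths of length 3 through the shared grandparent pair: r = 2·(1/2)^3 = 1/4).
Hamilton's rule: n·r·B > C  ⇒  n > C/(r·B) = 0.648/(0.25·0.381) = 6.803.
The smallest integer exceeding 6.803 is 7.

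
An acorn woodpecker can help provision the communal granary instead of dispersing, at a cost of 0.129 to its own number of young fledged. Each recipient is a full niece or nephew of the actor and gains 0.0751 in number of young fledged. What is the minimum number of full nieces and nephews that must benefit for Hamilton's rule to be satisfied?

r to a full niece or nephew = 1/4 (full aunt/uncle↔niece/nephew: two paths of length 3 through the shared grandparent pair: r = 2·(1/2)^3 = 1/4).
Hamilton's rule: n·r·B > C  ⇒  n > C/(r·B) = 0.129/(0.25·0.0751) = 6.871.
The smallest integer exceeding 6.871 is 7.

7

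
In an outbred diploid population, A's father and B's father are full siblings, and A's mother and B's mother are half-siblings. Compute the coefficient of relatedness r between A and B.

Independent pedigree routes through distinct common ancestors add.
A and B are related in two ways: first cousins through their fathers (r = 1/8) and half first cousins through their mothers (r = 1/16).
r = 1/8 + 1/16 = 3/16 = 0.1875.

0.1875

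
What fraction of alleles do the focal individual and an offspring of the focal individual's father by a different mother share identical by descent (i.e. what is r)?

0.25

Each parent–offspring link contributes a factor of 1/2, and independent paths through distinct common ancestors add.
Half-sibs share one parent — one path of length 2: r = (1/2)^2 = 1/4.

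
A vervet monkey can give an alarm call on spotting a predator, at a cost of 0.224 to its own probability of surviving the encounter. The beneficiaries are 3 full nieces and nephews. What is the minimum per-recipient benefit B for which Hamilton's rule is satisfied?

0.2987

r to a full niece or nephew = 1/4 (full aunt/uncle↔niece/nephew: two paths of length 3 through the shared grandparent pair: r = 2·(1/2)^3 = 1/4).
Hamilton's rule with n recipients of equal r: n·r·B > C, so B > C/(n·r) = 0.224/(3·0.25) = 0.2987.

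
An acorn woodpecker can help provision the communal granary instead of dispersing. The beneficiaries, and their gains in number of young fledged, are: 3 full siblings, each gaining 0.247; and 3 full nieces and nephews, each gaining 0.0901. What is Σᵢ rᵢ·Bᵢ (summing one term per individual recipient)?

r to a full sibling = 1/2 (full sibs share both parents — two paths of length 2: r = 2·(1/2)^2 = 1/2).
r to a full niece or nephew = 1/4 (full aunt/uncle↔niece/nephew: two paths of length 3 through the shared grandparent pair: r = 2·(1/2)^3 = 1/4).
Summing one r·B term per recipient: 3·0.5·0.247 + 3·0.25·0.0901 = 0.438075.

0.438075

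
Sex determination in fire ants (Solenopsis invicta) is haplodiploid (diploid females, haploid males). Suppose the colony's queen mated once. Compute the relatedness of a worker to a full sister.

0.75

Haplodiploid full sisters inherit their father's entire haploid genome identically (contributing 1/2) and on average half of their mother's contribution (1/2 · 1/2 = 1/4); r = 1/2 + 1/4 = 3/4.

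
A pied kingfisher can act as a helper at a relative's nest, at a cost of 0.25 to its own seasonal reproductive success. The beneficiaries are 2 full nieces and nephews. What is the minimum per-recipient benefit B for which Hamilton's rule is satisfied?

0.5

r to a full niece or nephew = 0.25 (full aunt/uncle↔niece/nephew: two paths of length 3 through the shared grandparent pair: r = 2·(1/2)^3 = 1/4).
Hamilton's rule with n recipients of equal r: n·r·B > C, so B > C/(n·r) = 0.25/(2·0.25) = 0.5.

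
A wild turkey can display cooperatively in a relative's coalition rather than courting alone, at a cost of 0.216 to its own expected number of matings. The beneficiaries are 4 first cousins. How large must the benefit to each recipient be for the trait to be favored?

r to a first cousin = 1/8 (first cousins share one grandparent pair — two paths of length 4: r = 2·(1/2)^4 = 1/8).
Hamilton's rule with n recipients of equal r: n·r·B > C, so B > C/(n·r) = 0.216/(4·0.125) = 0.432.

0.432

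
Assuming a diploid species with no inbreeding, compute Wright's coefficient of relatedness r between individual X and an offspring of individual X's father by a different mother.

0.25

Each parent–offspring link contributes a factor of 1/2, and independent paths through distinct common ancestors add.
Half-sibs share one parent — one path of length 2: r = (1/2)^2 = 1/4.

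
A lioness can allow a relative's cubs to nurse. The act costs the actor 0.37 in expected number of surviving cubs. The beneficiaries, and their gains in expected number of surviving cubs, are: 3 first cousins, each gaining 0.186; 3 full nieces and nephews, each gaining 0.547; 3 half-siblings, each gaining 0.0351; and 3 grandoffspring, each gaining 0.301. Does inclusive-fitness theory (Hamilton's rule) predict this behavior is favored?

Hamilton's rule: the trait is favored when the sum of r·B over every recipient exceeds the actor's cost C.
r to a first cousin = 0.125 (first cousins share one grandparent pair — two paths of length 4: r = 2·(1/2)^4 = 1/8).
r to a full niece or nephew = 0.25 (full aunt/uncle↔niece/nephew: two paths of length 3 through the shared grandparent pair: r = 2·(1/2)^3 = 1/4).
r to a half-sibling = 1/4 (half-sibs share one parent — one path of length 2: r = (1/2)^2 = 1/4).
r to a grandoffspring = 0.25 (two parent–offspring links: r = (1/2)^2 = 1/4).
Summing one r·B term per recipient: 3·0.125·0.186 + 3·0.25·0.547 + 3·0.25·0.0351 + 3·0.25·0.301 = 0.732075.
0.732075 > 0.37: the indirect benefit exceeds the cost.

Yes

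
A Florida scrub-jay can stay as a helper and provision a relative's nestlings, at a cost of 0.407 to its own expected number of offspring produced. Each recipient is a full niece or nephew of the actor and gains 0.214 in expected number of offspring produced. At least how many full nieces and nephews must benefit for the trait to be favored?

r to a full niece or nephew = 0.25 (full aunt/uncle↔niece/nephew: two paths of length 3 through the shared grandparent pair: r = 2·(1/2)^3 = 1/4).
Hamilton's rule: n·r·B > C  ⇒  n > C/(r·B) = 0.407/(0.25·0.214) = 7.607.
The smallest integer exceeding 7.607 is 8.

8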